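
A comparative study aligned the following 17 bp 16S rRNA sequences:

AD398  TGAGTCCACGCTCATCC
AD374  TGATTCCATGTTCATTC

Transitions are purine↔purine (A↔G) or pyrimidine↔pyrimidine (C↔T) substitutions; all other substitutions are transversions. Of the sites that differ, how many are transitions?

3

Differing sites — 4:G/T (Tv); 9:C/T (Ti); 11:C/T (Ti); 16:C/T (Ti).
Of the 4 differences, 3 transitions and 1 transversion, so the answer is 3.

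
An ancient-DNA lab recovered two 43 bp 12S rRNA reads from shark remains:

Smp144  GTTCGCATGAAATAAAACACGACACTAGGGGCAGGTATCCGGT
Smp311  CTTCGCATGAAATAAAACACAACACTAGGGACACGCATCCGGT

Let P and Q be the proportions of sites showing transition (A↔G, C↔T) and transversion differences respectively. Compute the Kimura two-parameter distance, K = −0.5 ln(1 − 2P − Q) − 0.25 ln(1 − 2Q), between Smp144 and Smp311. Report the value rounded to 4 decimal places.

0.1273

Mismatches occur at site 1 (G/C, transversion), site 21 (G/A, transition), site 31 (G/A, transition), site 34 (G/C, transversion), site 36 (T/C, transition).
Of the 5 differences, 3 transitions and 2 transversions over 43 sites: P = 3/43 = 0.069767, Q = 2/43 = 0.046512.
d = −0.5·ln(0.813954) − 0.25·ln(0.906976) = −0.5·(-0.205851) − 0.25·(-0.097639) = 0.1273.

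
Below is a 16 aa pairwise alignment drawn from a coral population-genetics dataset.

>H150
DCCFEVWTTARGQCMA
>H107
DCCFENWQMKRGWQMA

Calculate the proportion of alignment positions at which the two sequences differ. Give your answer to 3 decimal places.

0.375

Mismatches occur at site 6 (V/N), site 8 (T/Q), site 9 (T/M), site 10 (A/K), site 13 (Q/W), site 14 (C/Q).
There are 6 differences over 16 sites, so p = 6/16 = 0.375.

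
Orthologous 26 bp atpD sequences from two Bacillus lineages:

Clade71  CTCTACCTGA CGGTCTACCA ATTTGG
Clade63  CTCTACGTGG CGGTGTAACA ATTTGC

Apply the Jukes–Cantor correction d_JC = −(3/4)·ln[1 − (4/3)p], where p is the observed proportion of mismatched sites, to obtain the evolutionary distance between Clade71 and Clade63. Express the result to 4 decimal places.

Mismatches occur at site 7 (C↔G), site 10 (A↔G), site 15 (C↔G), site 18 (C↔A), site 26 (G↔C).
p = 5/26 = 0.192308.
d = −0.75 · ln(1 − (4/3)·0.192308) = −0.75 · ln(0.743589) = −0.75 · (-0.296267) = 0.2222.

0.2222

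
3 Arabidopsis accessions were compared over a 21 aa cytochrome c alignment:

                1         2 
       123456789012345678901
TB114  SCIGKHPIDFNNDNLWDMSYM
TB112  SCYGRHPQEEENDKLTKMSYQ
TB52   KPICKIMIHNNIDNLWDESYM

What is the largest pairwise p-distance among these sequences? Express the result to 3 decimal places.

Pairwise Hamming distances:
  TB114 vs TB112: 10
  TB114 vs TB52: 9
  TB112 vs TB52: 17
The largest is 17 mismatches, between TB112 and TB52; p = 17/21 = 0.810.

0.810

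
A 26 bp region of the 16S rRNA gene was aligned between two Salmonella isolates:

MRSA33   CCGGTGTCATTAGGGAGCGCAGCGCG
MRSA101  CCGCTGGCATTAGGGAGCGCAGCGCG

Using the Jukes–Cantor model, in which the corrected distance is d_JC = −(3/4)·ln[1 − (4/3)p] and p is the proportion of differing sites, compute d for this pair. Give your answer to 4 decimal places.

0.0812

The sequences differ at positions 4 (G/C), 7 (T/G).
p = 2/26 = 0.076923.
d = −0.75 · ln(1 − (4/3)·0.076923) = −0.75 · ln(0.897436) = −0.75 · (-0.108213) = 0.0812.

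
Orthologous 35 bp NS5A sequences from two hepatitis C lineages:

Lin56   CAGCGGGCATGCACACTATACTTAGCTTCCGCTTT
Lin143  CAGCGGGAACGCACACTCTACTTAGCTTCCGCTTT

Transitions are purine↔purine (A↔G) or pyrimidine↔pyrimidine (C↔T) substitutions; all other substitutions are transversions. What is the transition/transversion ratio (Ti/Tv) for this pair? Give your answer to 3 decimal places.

0.500

Mismatches occur at site 8 (C→A, transversion), site 10 (T→C, transition), site 18 (A→C, transversion).
Of the 3 differences, 1 transition and 2 transversions, so Ti/Tv = 1/2 = 0.500.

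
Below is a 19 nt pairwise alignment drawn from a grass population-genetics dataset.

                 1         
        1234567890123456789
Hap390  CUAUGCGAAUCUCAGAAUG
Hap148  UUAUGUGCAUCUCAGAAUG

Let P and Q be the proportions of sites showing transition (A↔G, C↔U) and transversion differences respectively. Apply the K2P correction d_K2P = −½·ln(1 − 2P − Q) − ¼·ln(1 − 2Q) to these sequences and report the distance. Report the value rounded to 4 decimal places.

Differing sites — 1:C/U (Ti); 6:C/U (Ti); 8:A/C (Tv).
Of the 3 differences, 2 transitions and 1 transversion over 19 sites: P = 2/19 = 0.105263, Q = 1/19 = 0.052632.
d = −0.5·ln(0.736842) − 0.25·ln(0.894736) = −0.5·(-0.305382) − 0.25·(-0.111227) = 0.1805.

0.1805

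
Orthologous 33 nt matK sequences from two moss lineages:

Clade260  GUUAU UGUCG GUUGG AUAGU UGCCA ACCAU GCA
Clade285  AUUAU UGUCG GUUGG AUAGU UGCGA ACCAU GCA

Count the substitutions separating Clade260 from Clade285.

2

Mismatches occur at site 1 (G/A), site 24 (C/G).
That gives 2 mismatches out of 33 aligned sites, so the Hamming distance is 2.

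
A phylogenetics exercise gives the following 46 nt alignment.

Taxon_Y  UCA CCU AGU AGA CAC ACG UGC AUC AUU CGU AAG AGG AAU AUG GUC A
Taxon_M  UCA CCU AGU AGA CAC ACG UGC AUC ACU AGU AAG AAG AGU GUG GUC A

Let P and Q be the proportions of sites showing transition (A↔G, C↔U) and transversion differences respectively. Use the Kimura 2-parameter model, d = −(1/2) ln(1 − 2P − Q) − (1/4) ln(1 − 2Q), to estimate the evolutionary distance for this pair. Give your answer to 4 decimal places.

0.1200

Mismatches occur at site 26 (U/C, transition), site 28 (C/A, transversion), site 35 (G/A, transition), site 38 (A/G, transition), site 40 (A/G, transition).
Of the 5 differences, 4 transitions and 1 transversion over 46 sites: P = 4/46 = 0.086957, Q = 1/46 = 0.021739.
d = −0.5·ln(0.804347) − 0.25·ln(0.956522) = −0.5·(-0.217725) − 0.25·(-0.044451) = 0.1200.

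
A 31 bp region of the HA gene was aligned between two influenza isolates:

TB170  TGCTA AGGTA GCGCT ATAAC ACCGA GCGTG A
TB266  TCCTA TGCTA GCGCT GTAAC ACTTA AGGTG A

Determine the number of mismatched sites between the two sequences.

8

Differing sites — 2:G/C; 6:A/T; 8:G/C; 16:A/G; 23:C/T; 24:G/T; 26:G/A; 27:C/G.
That gives 8 mismatches out of 31 aligned sites, so the Hamming distance is 8.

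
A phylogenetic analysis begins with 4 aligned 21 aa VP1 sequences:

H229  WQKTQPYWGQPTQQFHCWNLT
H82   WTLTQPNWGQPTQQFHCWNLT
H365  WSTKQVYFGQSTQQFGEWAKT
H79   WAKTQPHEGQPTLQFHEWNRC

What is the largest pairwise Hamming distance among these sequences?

12

Pairwise Hamming distances:
  H229 vs H82: 3
  H229 vs H365: 10
  H229 vs H79: 7
  H82 vs H365: 11
  H82 vs H79: 8
  H365 vs H79: 12
The largest is 12, between H365 and H79.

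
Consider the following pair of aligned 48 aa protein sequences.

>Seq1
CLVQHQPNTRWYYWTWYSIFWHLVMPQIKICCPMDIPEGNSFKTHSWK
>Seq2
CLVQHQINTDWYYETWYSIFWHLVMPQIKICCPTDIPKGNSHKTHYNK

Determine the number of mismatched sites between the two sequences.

8

Differing sites — 7:P/I; 10:R/D; 14:W/E; 34:M/T; 38:E/K; 42:F/H; 46:S/Y; 47:W/N.
That gives 8 mismatches out of 48 aligned sites, so the Hamming distance is 8.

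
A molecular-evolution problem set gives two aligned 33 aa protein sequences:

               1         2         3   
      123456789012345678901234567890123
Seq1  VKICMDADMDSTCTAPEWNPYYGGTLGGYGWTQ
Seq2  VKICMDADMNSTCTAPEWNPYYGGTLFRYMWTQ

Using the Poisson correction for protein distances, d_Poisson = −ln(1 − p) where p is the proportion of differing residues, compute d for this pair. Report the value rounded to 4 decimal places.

0.1292

The sequences differ at positions 10 (D/N), 27 (G/F), 28 (G/R), 30 (G/M).
p = 4/33 = 0.121212.
d = −ln(1 − 0.121212) = −ln(0.878788) = 0.1292.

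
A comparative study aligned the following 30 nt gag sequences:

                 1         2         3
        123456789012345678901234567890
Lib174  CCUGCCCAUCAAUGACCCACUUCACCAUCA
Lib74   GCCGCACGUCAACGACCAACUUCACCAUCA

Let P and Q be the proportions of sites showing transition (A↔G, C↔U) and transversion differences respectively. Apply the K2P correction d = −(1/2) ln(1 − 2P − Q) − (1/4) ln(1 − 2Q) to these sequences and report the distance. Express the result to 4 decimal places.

The sequences differ at positions 1 (C/G, transversion), 3 (U/C, transition), 6 (C/A, transversion), 8 (A/G, transition), 13 (U/C, transition), 18 (C/A, transversion).
Of the 6 differences, 3 transitions and 3 transversions over 30 sites: P = 3/30 = 0.100000, Q = 3/30 = 0.100000.
d = −0.5·ln(0.700000) − 0.25·ln(0.800000) = −0.5·(-0.356675) − 0.25·(-0.223144) = 0.2341.

0.2341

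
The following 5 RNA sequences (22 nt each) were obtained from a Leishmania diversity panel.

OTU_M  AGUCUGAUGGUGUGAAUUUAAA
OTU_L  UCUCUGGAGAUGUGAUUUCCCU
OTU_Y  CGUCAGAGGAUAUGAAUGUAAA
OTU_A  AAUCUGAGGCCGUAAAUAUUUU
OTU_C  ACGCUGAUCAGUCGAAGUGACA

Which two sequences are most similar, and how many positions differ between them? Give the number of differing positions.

Pairwise Hamming distances:
  OTU_M vs OTU_L: 10
  OTU_M vs OTU_Y: 6
  OTU_M vs OTU_A: 9
  OTU_M vs OTU_C: 10
  OTU_L vs OTU_Y: 12
  OTU_L vs OTU_A: 12
  OTU_L vs OTU_C: 13
  OTU_Y vs OTU_A: 11
  OTU_Y vs OTU_C: 13
  OTU_A vs OTU_C: 15
The smallest is 6, between OTU_M and OTU_Y.

6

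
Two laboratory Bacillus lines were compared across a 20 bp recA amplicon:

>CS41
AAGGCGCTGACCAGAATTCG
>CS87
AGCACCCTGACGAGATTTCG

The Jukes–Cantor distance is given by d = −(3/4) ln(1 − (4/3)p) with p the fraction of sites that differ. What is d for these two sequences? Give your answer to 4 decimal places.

Differing sites — 2:A/G; 3:G/C; 4:G/A; 6:G/C; 12:C/G; 16:A/T.
p = 6/20 = 0.300000.
d = −0.75 · ln(1 − (4/3)·0.300000) = −0.75 · ln(0.600000) = −0.75 · (-0.510826) = 0.3831.

0.3831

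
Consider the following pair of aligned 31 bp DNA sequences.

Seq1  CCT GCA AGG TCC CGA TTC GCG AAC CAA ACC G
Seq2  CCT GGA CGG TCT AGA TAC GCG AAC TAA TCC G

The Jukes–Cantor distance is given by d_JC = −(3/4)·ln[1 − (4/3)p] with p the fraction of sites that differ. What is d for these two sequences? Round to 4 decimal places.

0.2687

Differing sites — 5:C/G; 7:A/C; 12:C/T; 13:C/A; 17:T/A; 25:C/T; 28:A/T.
p = 7/31 = 0.225806.
d = −0.75 · ln(1 − (4/3)·0.225806) = −0.75 · ln(0.698925) = −0.75 · (-0.358212) = 0.2687.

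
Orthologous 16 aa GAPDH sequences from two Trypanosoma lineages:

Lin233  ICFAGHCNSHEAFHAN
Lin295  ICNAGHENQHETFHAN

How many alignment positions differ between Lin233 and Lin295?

The sequences differ at positions 3 (F/N), 7 (C/E), 9 (S/Q), 12 (A/T).
That gives 4 mismatches out of 16 aligned sites, so the Hamming distance is 4.

4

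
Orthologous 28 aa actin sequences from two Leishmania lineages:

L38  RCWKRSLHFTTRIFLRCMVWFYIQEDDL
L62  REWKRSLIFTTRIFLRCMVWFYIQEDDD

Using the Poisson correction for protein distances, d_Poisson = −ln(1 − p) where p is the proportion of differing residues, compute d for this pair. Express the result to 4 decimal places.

The sequences differ at positions 2 (C/E), 8 (H/I), 28 (L/D).
p = 3/28 = 0.107143.
d = −ln(1 − 0.107143) = −ln(0.892857) = 0.1133.

0.1133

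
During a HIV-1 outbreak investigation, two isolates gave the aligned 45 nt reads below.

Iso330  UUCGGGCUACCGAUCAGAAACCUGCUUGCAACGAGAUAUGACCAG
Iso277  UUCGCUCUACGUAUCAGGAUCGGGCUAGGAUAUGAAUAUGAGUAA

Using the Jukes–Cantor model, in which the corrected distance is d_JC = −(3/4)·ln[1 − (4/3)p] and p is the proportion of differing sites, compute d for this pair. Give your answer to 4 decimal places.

0.5716

The sequences differ at positions 5 (G/C), 6 (G/U), 11 (C/G), 12 (G/U), 18 (A/G), 20 (A/U), 22 (C/G), 23 (U/G), 27 (U/A), 29 (C/G), 31 (A/U), 32 (C/A), 33 (G/U), 34 (A/G), 35 (G/A), 42 (C/G), 43 (C/U), 45 (G/A).
p = 18/45 = 0.400000.
d = −0.75 · ln(1 − (4/3)·0.400000) = −0.75 · ln(0.466667) = −0.75 · (-0.762139) = 0.5716.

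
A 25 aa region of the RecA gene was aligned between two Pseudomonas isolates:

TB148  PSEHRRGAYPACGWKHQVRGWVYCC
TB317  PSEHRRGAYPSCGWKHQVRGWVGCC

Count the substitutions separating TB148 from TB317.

The sequences differ at positions 11 (A/S), 23 (Y/G).
That gives 2 mismatches out of 25 aligned sites, so the Hamming distance is 2.

2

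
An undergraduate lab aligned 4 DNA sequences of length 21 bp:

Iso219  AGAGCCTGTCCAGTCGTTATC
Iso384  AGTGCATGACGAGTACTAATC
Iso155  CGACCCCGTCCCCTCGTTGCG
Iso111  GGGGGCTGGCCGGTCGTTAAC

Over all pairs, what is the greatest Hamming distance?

15

Pairwise Hamming distances:
  Iso219 vs Iso384: 7
  Iso219 vs Iso155: 8
  Iso219 vs Iso111: 6
  Iso384 vs Iso155: 15
  Iso384 vs Iso111: 11
  Iso155 vs Iso111: 11
The largest is 15, between Iso384 and Iso155.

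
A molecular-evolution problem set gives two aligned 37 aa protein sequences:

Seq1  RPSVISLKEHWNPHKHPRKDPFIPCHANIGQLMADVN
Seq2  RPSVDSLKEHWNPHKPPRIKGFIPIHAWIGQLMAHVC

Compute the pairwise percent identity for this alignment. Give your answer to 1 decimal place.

75.7%

Mismatches occur at site 5 (I/D), site 16 (H/P), site 19 (K/I), site 20 (D/K), site 21 (P/G), site 25 (C/I), site 28 (N/W), site 35 (D/H), site 37 (N/C).
28 of the 37 sites match, so the percent identity is 28/37 × 100 = 75.7%.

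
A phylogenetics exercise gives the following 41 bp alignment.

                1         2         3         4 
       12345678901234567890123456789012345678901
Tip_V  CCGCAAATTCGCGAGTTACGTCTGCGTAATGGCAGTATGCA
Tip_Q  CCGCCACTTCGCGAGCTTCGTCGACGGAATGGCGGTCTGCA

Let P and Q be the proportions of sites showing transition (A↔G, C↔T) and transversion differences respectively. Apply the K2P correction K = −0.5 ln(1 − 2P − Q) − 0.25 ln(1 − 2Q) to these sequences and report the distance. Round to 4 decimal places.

0.2597

Differing sites — 5:A/C (Tv); 7:A/C (Tv); 16:T/C (Ti); 18:A/T (Tv); 23:T/G (Tv); 24:G/A (Ti); 27:T/G (Tv); 34:A/G (Ti); 37:A/C (Tv).
Of the 9 differences, 3 transitions and 6 transversions over 41 sites: P = 3/41 = 0.073171, Q = 6/41 = 0.146341.
d = −0.5·ln(0.707317) − 0.25·ln(0.707318) = −0.5·(-0.346276) − 0.25·(-0.346275) = 0.2597.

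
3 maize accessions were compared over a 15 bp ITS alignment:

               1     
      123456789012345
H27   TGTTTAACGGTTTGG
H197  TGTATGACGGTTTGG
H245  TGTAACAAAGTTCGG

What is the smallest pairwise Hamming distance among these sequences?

Pairwise Hamming distances:
  H27 vs H197: 2
  H27 vs H245: 6
  H197 vs H245: 5
The smallest is 2, between H27 and H197.

2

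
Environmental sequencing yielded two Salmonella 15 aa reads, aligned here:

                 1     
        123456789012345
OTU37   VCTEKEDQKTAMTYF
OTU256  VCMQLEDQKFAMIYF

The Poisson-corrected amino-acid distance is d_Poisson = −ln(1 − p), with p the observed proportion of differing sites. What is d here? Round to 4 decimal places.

Differing sites — 3:T/M; 4:E/Q; 5:K/L; 10:T/F; 13:T/I.
p = 5/15 = 0.333333.
d = −ln(1 − 0.333333) = −ln(0.666667) = 0.4055.

0.4055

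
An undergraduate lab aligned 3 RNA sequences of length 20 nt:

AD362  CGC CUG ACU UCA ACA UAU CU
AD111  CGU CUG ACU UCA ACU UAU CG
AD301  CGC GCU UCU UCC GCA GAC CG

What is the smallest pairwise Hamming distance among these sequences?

Pairwise Hamming distances:
  AD362 vs AD111: 3
  AD362 vs AD301: 9
  AD111 vs AD301: 10
The smallest is 3, between AD362 and AD111.

3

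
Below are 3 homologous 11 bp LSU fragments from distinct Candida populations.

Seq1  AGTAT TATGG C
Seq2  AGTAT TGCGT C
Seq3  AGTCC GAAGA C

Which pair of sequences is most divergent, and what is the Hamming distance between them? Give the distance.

Pairwise Hamming distances:
  Seq1 vs Seq2: 3
  Seq1 vs Seq3: 5
  Seq2 vs Seq3: 6
The largest is 6, between Seq2 and Seq3.

6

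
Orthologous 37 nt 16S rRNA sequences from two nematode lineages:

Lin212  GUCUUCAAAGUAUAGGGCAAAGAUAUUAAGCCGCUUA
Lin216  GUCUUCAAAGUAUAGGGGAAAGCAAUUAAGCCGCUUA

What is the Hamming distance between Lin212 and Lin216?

3

Mismatches occur at site 18 (C↔G), site 23 (A↔C), site 24 (U↔A).
That gives 3 mismatches out of 37 aligned sites, so the Hamming distance is 3.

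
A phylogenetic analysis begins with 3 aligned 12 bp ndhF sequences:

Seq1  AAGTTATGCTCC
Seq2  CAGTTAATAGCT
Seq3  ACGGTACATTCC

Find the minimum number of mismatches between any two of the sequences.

Pairwise Hamming distances:
  Seq1 vs Seq2: 6
  Seq1 vs Seq3: 5
  Seq2 vs Seq3: 8
The smallest is 5, between Seq1 and Seq3.

5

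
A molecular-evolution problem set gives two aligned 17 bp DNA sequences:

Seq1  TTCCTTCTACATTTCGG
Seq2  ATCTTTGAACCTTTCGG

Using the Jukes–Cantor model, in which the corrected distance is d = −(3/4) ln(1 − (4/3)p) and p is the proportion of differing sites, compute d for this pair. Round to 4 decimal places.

0.3734

Differing sites — 1:T/A; 4:C/T; 7:C/G; 8:T/A; 11:A/C.
p = 5/17 = 0.294118.
d = −0.75 · ln(1 − (4/3)·0.294118) = −0.75 · ln(0.607843) = −0.75 · (-0.497839) = 0.3734.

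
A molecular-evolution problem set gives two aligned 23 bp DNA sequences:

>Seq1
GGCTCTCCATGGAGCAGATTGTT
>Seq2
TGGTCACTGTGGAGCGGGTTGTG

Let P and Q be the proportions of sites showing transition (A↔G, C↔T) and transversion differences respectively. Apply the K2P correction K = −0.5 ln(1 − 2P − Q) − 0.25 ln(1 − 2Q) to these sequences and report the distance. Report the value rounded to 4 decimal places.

The sequences differ at positions 1 (G/T, transversion), 3 (C/G, transversion), 6 (T/A, transversion), 8 (C/T, transition), 9 (A/G, transition), 16 (A/G, transition), 18 (A/G, transition), 23 (T/G, transversion).
Of the 8 differences, 4 transitions and 4 transversions over 23 sites: P = 4/23 = 0.173913, Q = 4/23 = 0.173913.
d = −0.5·ln(0.478261) − 0.25·ln(0.652174) = −0.5·(-0.737599) − 0.25·(-0.427444) = 0.4757.

0.4757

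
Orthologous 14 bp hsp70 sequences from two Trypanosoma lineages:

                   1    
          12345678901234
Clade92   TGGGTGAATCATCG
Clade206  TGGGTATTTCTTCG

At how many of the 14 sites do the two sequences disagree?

4

Differing sites — 6:G/A; 7:A/T; 8:A/T; 11:A/T.
That gives 4 mismatches out of 14 aligned sites, so the Hamming distance is 4.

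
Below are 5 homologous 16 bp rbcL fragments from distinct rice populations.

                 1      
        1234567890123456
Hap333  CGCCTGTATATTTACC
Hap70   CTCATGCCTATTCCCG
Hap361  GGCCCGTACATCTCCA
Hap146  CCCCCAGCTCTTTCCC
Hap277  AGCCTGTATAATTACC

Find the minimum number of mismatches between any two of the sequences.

2

Pairwise Hamming distances:
  Hap333 vs Hap70: 7
  Hap333 vs Hap361: 6
  Hap333 vs Hap146: 7
  Hap333 vs Hap277: 2
  Hap70 vs Hap361: 10
  Hap70 vs Hap146: 8
  Hap70 vs Hap277: 9
  Hap361 vs Hap146: 9
  Hap361 vs Hap277: 7
  Hap146 vs Hap277: 9
The smallest is 2, between Hap333 and Hap277.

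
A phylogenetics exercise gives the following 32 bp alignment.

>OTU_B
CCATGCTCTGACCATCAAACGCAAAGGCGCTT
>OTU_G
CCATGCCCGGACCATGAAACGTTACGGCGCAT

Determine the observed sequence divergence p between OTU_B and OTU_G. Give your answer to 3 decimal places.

Differing sites — 7:T/C; 9:T/G; 16:C/G; 22:C/T; 23:A/T; 25:A/C; 31:T/A.
There are 7 differences over 32 sites, so p = 7/32 = 0.219.

0.219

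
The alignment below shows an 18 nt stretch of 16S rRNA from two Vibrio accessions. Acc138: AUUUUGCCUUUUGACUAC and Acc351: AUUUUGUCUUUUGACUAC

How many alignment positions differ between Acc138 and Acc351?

The sequences differ at position 7 (C/U).
That gives 1 mismatch out of 18 aligned sites, so the Hamming distance is 1.

1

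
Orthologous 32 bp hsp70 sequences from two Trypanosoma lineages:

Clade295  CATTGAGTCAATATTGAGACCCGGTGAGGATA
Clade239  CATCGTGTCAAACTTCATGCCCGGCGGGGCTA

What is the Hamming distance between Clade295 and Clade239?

The sequences differ at positions 4 (T/C), 6 (A/T), 12 (T/A), 13 (A/C), 16 (G/C), 18 (G/T), 19 (A/G), 25 (T/C), 27 (A/G), 30 (A/C).
That gives 10 mismatches out of 32 aligned sites, so the Hamming distance is 10.

10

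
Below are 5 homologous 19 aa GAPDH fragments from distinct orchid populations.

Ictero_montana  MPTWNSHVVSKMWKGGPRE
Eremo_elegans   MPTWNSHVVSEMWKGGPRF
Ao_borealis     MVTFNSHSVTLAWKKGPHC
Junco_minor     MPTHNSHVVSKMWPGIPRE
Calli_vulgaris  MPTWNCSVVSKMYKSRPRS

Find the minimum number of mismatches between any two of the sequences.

Pairwise Hamming distances:
  Ictero_montana vs Eremo_elegans: 2
  Ictero_montana vs Ao_borealis: 9
  Ictero_montana vs Junco_minor: 3
  Ictero_montana vs Calli_vulgaris: 6
  Eremo_elegans vs Ao_borealis: 9
  Eremo_elegans vs Junco_minor: 5
  Eremo_elegans vs Calli_vulgaris: 7
  Ao_borealis vs Junco_minor: 11
  Ao_borealis vs Calli_vulgaris: 13
  Junco_minor vs Calli_vulgaris: 8
The smallest is 2, between Ictero_montana and Eremo_elegans.

2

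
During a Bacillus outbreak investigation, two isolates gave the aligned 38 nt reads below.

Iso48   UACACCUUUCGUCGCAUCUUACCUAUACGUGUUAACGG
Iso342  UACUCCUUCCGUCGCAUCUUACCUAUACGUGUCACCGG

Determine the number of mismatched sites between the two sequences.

4

Differing sites — 4:A/U; 9:U/C; 33:U/C; 35:A/C.
That gives 4 mismatches out of 38 aligned sites, so the Hamming distance is 4.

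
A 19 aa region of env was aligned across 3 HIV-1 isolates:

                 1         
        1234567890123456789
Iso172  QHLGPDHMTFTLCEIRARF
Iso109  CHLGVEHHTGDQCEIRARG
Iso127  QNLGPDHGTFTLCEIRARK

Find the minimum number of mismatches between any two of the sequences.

Pairwise Hamming distances:
  Iso172 vs Iso109: 8
  Iso172 vs Iso127: 3
  Iso109 vs Iso127: 9
The smallest is 3, between Iso172 and Iso127.

3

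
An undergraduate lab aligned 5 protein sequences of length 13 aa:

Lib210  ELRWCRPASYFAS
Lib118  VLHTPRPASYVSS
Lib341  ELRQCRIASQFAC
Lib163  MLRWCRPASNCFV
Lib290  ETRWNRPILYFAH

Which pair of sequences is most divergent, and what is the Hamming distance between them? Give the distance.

10

Pairwise Hamming distances:
  Lib210 vs Lib118: 6
  Lib210 vs Lib341: 4
  Lib210 vs Lib163: 5
  Lib210 vs Lib290: 5
  Lib118 vs Lib341: 9
  Lib118 vs Lib163: 8
  Lib118 vs Lib290: 10
  Lib341 vs Lib163: 7
  Lib341 vs Lib290: 8
  Lib163 vs Lib290: 9
The largest is 10, between Lib118 and Lib290.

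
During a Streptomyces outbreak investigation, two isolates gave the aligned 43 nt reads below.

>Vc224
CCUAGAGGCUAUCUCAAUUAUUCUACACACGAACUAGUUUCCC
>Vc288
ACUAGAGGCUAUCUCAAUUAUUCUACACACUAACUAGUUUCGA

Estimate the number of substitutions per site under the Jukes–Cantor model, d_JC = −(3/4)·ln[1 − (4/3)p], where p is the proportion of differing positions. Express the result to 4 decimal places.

The sequences differ at positions 1 (C/A), 31 (G/U), 42 (C/G), 43 (C/A).
p = 4/43 = 0.093023.
d = −0.75 · ln(1 − (4/3)·0.093023) = −0.75 · ln(0.875969) = −0.75 · (-0.132425) = 0.0993.

0.0993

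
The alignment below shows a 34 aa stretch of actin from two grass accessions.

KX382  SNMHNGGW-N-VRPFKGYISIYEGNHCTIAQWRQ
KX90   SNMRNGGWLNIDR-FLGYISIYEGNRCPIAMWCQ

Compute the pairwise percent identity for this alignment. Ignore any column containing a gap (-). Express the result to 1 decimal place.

77.4%

Excluding the 3 gap columns leaves 31 comparable sites.
Mismatches occur at site 4 (H↔R), site 12 (V↔D), site 16 (K↔L), site 26 (H↔R), site 28 (T↔P), site 31 (Q↔M), site 33 (R↔C).
24 of the 31 comparable sites match, so the percent identity is 24/31 × 100 = 77.4%.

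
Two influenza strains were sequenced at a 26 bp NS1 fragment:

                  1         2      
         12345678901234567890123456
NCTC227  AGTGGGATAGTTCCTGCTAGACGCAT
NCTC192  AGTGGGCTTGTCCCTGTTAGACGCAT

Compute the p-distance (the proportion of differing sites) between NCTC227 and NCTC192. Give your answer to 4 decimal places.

Mismatches occur at site 7 (A→C), site 9 (A→T), site 12 (T→C), site 17 (C→T).
There are 4 differences over 26 sites, so p = 4/26 = 0.1538.

0.1538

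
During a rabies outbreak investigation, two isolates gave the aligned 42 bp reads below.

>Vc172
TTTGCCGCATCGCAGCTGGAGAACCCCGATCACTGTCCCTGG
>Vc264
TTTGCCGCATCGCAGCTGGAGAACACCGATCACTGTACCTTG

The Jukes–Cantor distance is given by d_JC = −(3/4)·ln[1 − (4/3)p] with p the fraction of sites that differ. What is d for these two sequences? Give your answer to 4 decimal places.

Mismatches occur at site 25 (C→A), site 37 (C→A), site 41 (G→T).
p = 3/42 = 0.071429.
d = −0.75 · ln(1 − (4/3)·0.071429) = −0.75 · ln(0.904761) = −0.75 · (-0.100084) = 0.0751.

0.0751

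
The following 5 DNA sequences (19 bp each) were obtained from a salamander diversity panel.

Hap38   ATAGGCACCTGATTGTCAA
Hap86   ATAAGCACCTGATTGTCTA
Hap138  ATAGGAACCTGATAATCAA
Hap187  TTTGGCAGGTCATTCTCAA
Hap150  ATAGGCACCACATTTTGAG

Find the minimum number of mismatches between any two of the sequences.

2

Pairwise Hamming distances:
  Hap38 vs Hap86: 2
  Hap38 vs Hap138: 3
  Hap38 vs Hap187: 6
  Hap38 vs Hap150: 5
  Hap86 vs Hap138: 5
  Hap86 vs Hap187: 8
  Hap86 vs Hap150: 7
  Hap138 vs Hap187: 8
  Hap138 vs Hap150: 7
  Hap187 vs Hap150: 8
The smallest is 2, between Hap38 and Hap86.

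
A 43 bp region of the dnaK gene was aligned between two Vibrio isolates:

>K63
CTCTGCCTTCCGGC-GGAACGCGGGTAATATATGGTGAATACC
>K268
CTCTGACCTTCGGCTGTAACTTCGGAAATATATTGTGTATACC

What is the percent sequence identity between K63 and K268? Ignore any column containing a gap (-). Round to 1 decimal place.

Excluding the 1 gap column leaves 42 comparable sites.
Differing sites — 6:C/A; 8:T/C; 10:C/T; 17:G/T; 21:G/T; 22:C/T; 23:G/C; 26:T/A; 34:G/T; 38:A/T.
32 of the 42 comparable sites match, so the percent identity is 32/42 × 100 = 76.2%.

76.2%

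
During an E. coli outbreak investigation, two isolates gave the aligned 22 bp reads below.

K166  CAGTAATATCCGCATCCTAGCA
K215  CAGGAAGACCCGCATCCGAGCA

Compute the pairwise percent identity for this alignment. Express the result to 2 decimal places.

The sequences differ at positions 4 (T/G), 7 (T/G), 9 (T/C), 18 (T/G).
18 of the 22 sites match, so the percent identity is 18/22 × 100 = 81.82%.

81.82%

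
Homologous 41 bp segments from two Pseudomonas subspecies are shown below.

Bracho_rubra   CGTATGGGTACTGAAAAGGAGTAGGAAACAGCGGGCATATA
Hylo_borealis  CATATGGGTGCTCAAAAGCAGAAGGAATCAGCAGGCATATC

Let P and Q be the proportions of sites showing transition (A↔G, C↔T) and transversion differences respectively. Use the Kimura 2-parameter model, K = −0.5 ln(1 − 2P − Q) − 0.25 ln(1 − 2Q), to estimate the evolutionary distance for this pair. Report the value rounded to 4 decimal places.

0.2261

The sequences differ at positions 2 (G/A, transition), 10 (A/G, transition), 13 (G/C, transversion), 19 (G/C, transversion), 22 (T/A, transversion), 28 (A/T, transversion), 33 (G/A, transition), 41 (A/C, transversion).
Of the 8 differences, 3 transitions and 5 transversions over 41 sites: P = 3/41 = 0.073171, Q = 5/41 = 0.121951.
d = −0.5·ln(0.731707) − 0.25·ln(0.756098) = −0.5·(-0.312375) − 0.25·(-0.279584) = 0.2261.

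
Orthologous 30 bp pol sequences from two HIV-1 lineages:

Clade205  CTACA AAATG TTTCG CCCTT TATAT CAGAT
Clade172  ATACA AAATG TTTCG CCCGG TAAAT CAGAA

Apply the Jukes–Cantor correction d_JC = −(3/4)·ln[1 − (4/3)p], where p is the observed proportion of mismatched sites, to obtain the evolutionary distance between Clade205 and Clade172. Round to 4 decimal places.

0.1885

Differing sites — 1:C/A; 19:T/G; 20:T/G; 23:T/A; 30:T/A.
p = 5/30 = 0.166667.
d = −0.75 · ln(1 − (4/3)·0.166667) = −0.75 · ln(0.777777) = −0.75 · (-0.251315) = 0.1885.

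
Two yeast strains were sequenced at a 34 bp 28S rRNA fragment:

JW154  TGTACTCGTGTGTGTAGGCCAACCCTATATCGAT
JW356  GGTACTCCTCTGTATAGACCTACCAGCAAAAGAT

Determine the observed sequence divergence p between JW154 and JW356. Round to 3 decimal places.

The sequences differ at positions 1 (T/G), 8 (G/C), 10 (G/C), 14 (G/A), 18 (G/A), 21 (A/T), 25 (C/A), 26 (T/G), 27 (A/C), 28 (T/A), 30 (T/A), 31 (C/A).
There are 12 differences over 34 sites, so p = 12/34 = 0.353.

0.353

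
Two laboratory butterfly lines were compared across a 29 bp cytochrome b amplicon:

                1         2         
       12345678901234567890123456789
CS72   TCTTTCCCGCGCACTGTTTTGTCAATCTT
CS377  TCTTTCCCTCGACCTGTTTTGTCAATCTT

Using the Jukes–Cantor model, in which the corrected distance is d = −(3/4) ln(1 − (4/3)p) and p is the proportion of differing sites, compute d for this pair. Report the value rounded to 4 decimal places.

0.1113

Differing sites — 9:G/T; 12:C/A; 13:A/C.
p = 3/29 = 0.103448.
d = −0.75 · ln(1 − (4/3)·0.103448) = −0.75 · ln(0.862069) = −0.75 · (-0.148420) = 0.1113.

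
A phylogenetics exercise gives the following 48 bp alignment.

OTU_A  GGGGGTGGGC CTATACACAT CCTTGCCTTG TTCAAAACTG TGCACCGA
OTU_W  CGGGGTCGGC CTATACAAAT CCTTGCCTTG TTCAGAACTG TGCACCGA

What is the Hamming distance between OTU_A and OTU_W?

Differing sites — 1:G/C; 7:G/C; 18:C/A; 35:A/G.
That gives 4 mismatches out of 48 aligned sites, so the Hamming distance is 4.

4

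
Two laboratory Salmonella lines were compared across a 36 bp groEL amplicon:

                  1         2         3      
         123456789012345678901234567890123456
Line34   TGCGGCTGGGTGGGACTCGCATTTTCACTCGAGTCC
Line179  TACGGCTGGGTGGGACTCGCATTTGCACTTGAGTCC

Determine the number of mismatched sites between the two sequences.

3

Mismatches occur at site 2 (G↔A), site 25 (T↔G), site 30 (C↔T).
That gives 3 mismatches out of 36 aligned sites, so the Hamming distance is 3.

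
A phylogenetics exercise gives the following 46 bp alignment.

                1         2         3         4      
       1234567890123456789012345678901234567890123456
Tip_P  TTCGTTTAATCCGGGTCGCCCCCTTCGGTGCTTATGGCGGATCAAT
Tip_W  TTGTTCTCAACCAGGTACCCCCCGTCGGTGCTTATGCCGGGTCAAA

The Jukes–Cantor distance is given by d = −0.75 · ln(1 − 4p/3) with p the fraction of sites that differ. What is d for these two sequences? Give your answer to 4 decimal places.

Mismatches occur at site 3 (C→G), site 4 (G→T), site 6 (T→C), site 8 (A→C), site 10 (T→A), site 13 (G→A), site 17 (C→A), site 18 (G→C), site 24 (T→G), site 37 (G→C), site 41 (A→G), site 46 (T→A).
p = 12/46 = 0.260870.
d = −0.75 · ln(1 − (4/3)·0.260870) = −0.75 · ln(0.652173) = −0.75 · (-0.427445) = 0.3206.

0.3206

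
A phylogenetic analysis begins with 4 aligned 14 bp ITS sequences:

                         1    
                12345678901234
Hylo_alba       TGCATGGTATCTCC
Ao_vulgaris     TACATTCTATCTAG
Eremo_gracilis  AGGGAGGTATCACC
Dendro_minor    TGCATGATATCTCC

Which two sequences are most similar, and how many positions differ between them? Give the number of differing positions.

1

Pairwise Hamming distances:
  Hylo_alba vs Ao_vulgaris: 5
  Hylo_alba vs Eremo_gracilis: 5
  Hylo_alba vs Dendro_minor: 1
  Ao_vulgaris vs Eremo_gracilis: 10
  Ao_vulgaris vs Dendro_minor: 5
  Eremo_gracilis vs Dendro_minor: 6
The smallest is 1, between Hylo_alba and Dendro_minor.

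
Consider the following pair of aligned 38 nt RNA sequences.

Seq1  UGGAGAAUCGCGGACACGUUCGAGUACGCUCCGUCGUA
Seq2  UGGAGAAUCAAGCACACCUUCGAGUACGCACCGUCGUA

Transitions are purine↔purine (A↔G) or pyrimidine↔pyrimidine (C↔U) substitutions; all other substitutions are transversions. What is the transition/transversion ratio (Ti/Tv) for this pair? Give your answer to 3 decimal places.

0.250

Differing sites — 10:G/A (Ti); 11:C/A (Tv); 13:G/C (Tv); 18:G/C (Tv); 30:U/A (Tv).
Of the 5 differences, 1 transition and 4 transversions, so Ti/Tv = 1/4 = 0.250.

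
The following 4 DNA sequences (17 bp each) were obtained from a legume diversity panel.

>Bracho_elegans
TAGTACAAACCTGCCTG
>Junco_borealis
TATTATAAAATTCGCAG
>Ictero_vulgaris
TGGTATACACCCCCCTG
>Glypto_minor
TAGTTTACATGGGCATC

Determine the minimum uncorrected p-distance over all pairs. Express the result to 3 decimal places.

0.294

Pairwise Hamming distances:
  Bracho_elegans vs Junco_borealis: 7
  Bracho_elegans vs Ictero_vulgaris: 5
  Bracho_elegans vs Glypto_minor: 8
  Junco_borealis vs Ictero_vulgaris: 8
  Junco_borealis vs Glypto_minor: 11
  Ictero_vulgaris vs Glypto_minor: 8
The smallest is 5 mismatches, between Bracho_elegans and Ictero_vulgaris; p = 5/17 = 0.294.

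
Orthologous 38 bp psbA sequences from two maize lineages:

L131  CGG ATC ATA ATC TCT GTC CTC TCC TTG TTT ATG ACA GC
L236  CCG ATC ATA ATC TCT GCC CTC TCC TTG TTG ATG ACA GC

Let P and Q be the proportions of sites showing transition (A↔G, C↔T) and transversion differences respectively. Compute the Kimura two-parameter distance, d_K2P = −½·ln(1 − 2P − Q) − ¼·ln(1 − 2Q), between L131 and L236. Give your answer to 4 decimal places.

The sequences differ at positions 2 (G/C, transversion), 17 (T/C, transition), 30 (T/G, transversion).
Of the 3 differences, 1 transition and 2 transversions over 38 sites: P = 1/38 = 0.026316, Q = 2/38 = 0.052632.
d = −0.5·ln(0.894736) − 0.25·ln(0.894736) = −0.5·(-0.111227) − 0.25·(-0.111227) = 0.0834.

0.0834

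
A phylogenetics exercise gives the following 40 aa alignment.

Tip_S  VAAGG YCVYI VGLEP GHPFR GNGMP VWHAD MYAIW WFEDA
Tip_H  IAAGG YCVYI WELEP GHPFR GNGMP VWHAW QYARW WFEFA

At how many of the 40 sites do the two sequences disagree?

7

The sequences differ at positions 1 (V/I), 11 (V/W), 12 (G/E), 30 (D/W), 31 (M/Q), 34 (I/R), 39 (D/F).
That gives 7 mismatches out of 40 aligned sites, so the Hamming distance is 7.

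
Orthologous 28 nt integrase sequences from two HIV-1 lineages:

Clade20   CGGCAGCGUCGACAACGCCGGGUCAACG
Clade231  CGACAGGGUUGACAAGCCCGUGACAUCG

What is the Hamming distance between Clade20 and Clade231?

Mismatches occur at site 3 (G→A), site 7 (C→G), site 10 (C→U), site 16 (C→G), site 17 (G→C), site 21 (G→U), site 23 (U→A), site 26 (A→U).
That gives 8 mismatches out of 28 aligned sites, so the Hamming distance is 8.

8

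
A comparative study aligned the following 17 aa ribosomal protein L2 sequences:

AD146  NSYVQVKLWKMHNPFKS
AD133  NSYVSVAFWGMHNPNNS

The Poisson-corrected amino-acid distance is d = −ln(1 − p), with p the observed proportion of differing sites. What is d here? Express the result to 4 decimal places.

The sequences differ at positions 5 (Q/S), 7 (K/A), 8 (L/F), 10 (K/G), 15 (F/N), 16 (K/N).
p = 6/17 = 0.352941.
d = −ln(1 − 0.352941) = −ln(0.647059) = 0.4353.

0.4353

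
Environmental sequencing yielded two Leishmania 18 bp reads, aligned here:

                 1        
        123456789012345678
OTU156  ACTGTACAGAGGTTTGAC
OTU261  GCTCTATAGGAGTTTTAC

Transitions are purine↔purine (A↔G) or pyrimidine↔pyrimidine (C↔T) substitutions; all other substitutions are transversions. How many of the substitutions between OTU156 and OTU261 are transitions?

The sequences differ at positions 1 (A/G, transition), 4 (G/C, transversion), 7 (C/T, transition), 10 (A/G, transition), 11 (G/A, transition), 16 (G/T, transversion).
Of the 6 differences, 4 transitions and 2 transversions, so the answer is 4.

4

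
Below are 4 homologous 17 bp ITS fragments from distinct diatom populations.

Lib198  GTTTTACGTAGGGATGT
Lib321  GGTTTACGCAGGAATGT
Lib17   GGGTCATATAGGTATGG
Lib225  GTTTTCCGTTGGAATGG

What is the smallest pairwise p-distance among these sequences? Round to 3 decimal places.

Pairwise Hamming distances:
  Lib198 vs Lib321: 3
  Lib198 vs Lib17: 7
  Lib198 vs Lib225: 4
  Lib321 vs Lib17: 7
  Lib321 vs Lib225: 5
  Lib17 vs Lib225: 8
The smallest is 3 mismatches, between Lib198 and Lib321; p = 3/17 = 0.176.

0.176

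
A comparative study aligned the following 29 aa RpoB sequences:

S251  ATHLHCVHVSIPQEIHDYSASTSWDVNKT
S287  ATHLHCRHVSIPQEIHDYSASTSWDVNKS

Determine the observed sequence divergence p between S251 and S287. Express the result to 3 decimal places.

0.069

Mismatches occur at site 7 (V/R), site 29 (T/S).
There are 2 differences over 29 sites, so p = 2/29 = 0.069.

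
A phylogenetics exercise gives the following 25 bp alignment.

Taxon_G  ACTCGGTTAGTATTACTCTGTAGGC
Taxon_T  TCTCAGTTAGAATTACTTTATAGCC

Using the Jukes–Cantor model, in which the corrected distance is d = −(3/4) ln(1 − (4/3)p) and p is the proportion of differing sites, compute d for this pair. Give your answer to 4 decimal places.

Mismatches occur at site 1 (A/T), site 5 (G/A), site 11 (T/A), site 18 (C/T), site 20 (G/A), site 24 (G/C).
p = 6/25 = 0.240000.
d = −0.75 · ln(1 − (4/3)·0.240000) = −0.75 · ln(0.680000) = −0.75 · (-0.385662) = 0.2892.

0.2892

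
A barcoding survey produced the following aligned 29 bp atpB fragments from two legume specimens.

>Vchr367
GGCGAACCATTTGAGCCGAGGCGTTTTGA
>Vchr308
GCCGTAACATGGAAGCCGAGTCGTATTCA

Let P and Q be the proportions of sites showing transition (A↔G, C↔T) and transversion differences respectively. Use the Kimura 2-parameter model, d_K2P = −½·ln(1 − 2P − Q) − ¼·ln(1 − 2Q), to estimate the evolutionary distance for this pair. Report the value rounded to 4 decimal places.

0.4120

Differing sites — 2:G/C (Tv); 5:A/T (Tv); 7:C/A (Tv); 11:T/G (Tv); 12:T/G (Tv); 13:G/A (Ti); 21:G/T (Tv); 25:T/A (Tv); 28:G/C (Tv).
Of the 9 differences, 1 transition and 8 transversions over 29 sites: P = 1/29 = 0.034483, Q = 8/29 = 0.275862.
d = −0.5·ln(0.655172) − 0.25·ln(0.448276) = −0.5·(-0.422857) − 0.25·(-0.802346) = 0.4120.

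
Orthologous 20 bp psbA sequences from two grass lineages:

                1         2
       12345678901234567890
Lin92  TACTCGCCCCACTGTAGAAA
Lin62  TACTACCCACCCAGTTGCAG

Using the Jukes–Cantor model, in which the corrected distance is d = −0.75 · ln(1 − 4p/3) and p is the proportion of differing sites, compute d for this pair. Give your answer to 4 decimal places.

0.5716

Mismatches occur at site 5 (C↔A), site 6 (G↔C), site 9 (C↔A), site 11 (A↔C), site 13 (T↔A), site 16 (A↔T), site 18 (A↔C), site 20 (A↔G).
p = 8/20 = 0.400000.
d = −0.75 · ln(1 − (4/3)·0.400000) = −0.75 · ln(0.466667) = −0.75 · (-0.762139) = 0.5716.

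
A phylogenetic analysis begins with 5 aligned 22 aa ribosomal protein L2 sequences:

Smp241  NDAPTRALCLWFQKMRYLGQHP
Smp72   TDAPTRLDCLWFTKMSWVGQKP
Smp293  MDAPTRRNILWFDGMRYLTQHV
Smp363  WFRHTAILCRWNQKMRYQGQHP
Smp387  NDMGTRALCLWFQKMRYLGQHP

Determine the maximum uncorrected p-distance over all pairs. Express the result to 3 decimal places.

Pairwise Hamming distances:
  Smp241 vs Smp72: 8
  Smp241 vs Smp293: 8
  Smp241 vs Smp363: 9
  Smp241 vs Smp387: 2
  Smp72 vs Smp293: 12
  Smp72 vs Smp363: 14
  Smp72 vs Smp387: 10
  Smp293 vs Smp363: 15
  Smp293 vs Smp387: 10
  Smp363 vs Smp387: 9
The largest is 15 mismatches, between Smp293 and Smp363; p = 15/22 = 0.682.

0.682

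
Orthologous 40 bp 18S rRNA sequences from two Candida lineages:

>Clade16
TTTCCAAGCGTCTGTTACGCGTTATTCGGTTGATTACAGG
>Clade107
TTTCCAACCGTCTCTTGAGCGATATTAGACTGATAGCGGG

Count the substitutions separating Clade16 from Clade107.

The sequences differ at positions 8 (G/C), 14 (G/C), 17 (A/G), 18 (C/A), 22 (T/A), 27 (C/A), 29 (G/A), 30 (T/C), 35 (T/A), 36 (A/G), 38 (A/G).
That gives 11 mismatches out of 40 aligned sites, so the Hamming distance is 11.

11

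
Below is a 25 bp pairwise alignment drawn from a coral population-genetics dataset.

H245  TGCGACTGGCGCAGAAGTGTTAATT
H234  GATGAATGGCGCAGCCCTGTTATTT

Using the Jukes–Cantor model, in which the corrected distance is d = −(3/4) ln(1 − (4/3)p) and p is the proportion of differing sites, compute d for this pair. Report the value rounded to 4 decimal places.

0.4172

Mismatches occur at site 1 (T↔G), site 2 (G↔A), site 3 (C↔T), site 6 (C↔A), site 15 (A↔C), site 16 (A↔C), site 17 (G↔C), site 23 (A↔T).
p = 8/25 = 0.320000.
d = −0.75 · ln(1 − (4/3)·0.320000) = −0.75 · ln(0.573333) = −0.75 · (-0.556289) = 0.4172.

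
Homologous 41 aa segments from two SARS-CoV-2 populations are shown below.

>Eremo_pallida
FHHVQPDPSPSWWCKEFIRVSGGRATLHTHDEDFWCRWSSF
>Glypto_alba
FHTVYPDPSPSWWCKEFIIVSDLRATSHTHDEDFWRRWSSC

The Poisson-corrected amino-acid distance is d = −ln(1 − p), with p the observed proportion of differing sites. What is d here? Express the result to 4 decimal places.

Differing sites — 3:H/T; 5:Q/Y; 19:R/I; 22:G/D; 23:G/L; 27:L/S; 36:C/R; 41:F/C.
p = 8/41 = 0.195122.
d = −ln(1 − 0.195122) = −ln(0.804878) = 0.2171.

0.2171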